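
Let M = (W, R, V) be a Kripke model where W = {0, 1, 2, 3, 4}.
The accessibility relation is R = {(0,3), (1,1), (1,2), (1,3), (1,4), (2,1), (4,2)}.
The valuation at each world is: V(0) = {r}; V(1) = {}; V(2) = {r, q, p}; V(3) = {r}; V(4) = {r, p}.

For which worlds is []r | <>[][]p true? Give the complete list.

Let φ = []r | <>[][]p. Evaluate φ at each world:
  0 (successors {3}): φ is true.
  1 (successors {1, 2, 3, 4}): φ is true.
  2 (successors {1}): φ is false.
  3 (successors ∅): φ is true.
  4 (successors {2}): φ is true.
For instance, at 0:
  At 0: []r is true, <>[][]p is true, so []r | <>[][]p is true.
    At 0: []r requires r at every successor {3}.
      At 3: r is true.
    So []r is true at 0.
    At 0: <>[][]p requires [][]p at some successor in {3}.
      [][]p holds at 3, so <>[][]p is true at 0.
Satisfying worlds: {0, 1, 3, 4}

0, 1, 3, 4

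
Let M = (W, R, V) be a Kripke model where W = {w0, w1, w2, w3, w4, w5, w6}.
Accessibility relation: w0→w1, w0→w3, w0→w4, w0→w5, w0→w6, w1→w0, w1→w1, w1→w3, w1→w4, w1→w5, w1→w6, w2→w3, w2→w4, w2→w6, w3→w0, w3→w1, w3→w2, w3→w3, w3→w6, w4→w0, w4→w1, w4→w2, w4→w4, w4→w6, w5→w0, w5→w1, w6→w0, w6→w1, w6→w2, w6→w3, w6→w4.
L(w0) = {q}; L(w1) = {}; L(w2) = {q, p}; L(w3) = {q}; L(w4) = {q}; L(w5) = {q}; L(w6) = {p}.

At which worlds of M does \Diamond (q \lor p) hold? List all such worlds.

w0, w1, w2, w3, w4, w5, w6

Let φ = \Diamond (q \lor p). Evaluate φ at each world:
  w0 (successors {w1, w3, w4, w5, w6}): φ is true.
  w1 (successors {w0, w1, w3, w4, w5, w6}): φ is true.
  w2 (successors {w3, w4, w6}): φ is true.
  w3 (successors {w0, w1, w2, w3, w6}): φ is true.
  w4 (successors {w0, w1, w2, w4, w6}): φ is true.
  w5 (successors {w0, w1}): φ is true.
  w6 (successors {w0, w1, w2, w3, w4}): φ is true.
For instance, at w1:
  At w1: \Diamond (q \lor p) requires q \lor p at some successor in {w0, w1, w3, w4, w5, w6}.
    q \lor p holds at w0, so \Diamond (q \lor p) is true at w1.
Satisfying worlds: {w0, w1, w2, w3, w4, w5, w6}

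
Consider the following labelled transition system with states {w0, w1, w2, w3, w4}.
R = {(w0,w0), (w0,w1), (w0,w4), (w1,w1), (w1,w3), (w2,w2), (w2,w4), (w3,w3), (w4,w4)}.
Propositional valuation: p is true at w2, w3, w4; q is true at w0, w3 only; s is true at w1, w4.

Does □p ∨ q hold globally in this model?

Let φ = □p ∨ q. Evaluate φ at each world:
  w0 (successors {w0, w1, w4}): φ is true.
  w1 (successors {w1, w3}): φ is false.
  w2 (successors {w2, w4}): φ is true.
  w3 (successors {w3}): φ is true.
  w4 (successors {w4}): φ is true.
Detail at w1 (counterexample):
  At w1: □p is false, q is false, so □p ∨ q is false.
    At w1: □p requires p at every successor {w1, w3}.
      p fails at w1, so □p is false at w1.

No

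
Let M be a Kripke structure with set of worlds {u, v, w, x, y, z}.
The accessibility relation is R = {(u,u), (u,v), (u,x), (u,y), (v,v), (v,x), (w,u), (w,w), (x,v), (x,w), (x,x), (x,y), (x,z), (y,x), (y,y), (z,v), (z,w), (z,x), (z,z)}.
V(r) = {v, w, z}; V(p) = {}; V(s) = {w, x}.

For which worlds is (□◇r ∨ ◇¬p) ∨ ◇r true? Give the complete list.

Recall that □ψ holds at a world iff ψ holds at every accessible world, and ◇ψ holds iff ψ holds at some accessible world.
Let φ = (□◇r ∨ ◇¬p) ∨ ◇r. Evaluate φ at each world:
  u (successors {u, v, x, y}): φ is true.
  v (successors {v, x}): φ is true.
  w (successors {u, w}): φ is true.
  x (successors {v, w, x, y, z}): φ is true.
  y (successors {x, y}): φ is true.
  z (successors {v, w, x, z}): φ is true.
For instance, at v:
  At v: □◇r ∨ ◇¬p is true, ◇r is true, so (□◇r ∨ ◇¬p) ∨ ◇r is true.
    At v: □◇r is true, ◇¬p is true, so □◇r ∨ ◇¬p is true.
      At v: □◇r requires ◇r at every successor {v, x}.
        At v: ◇r is true.
        At x: ◇r is true.
      So □◇r is true at v.
      At v: ◇¬p requires ¬p at some successor in {v, x}.
        ¬p holds at v, so ◇¬p is true at v.
    At v: ◇r requires r at some successor in {v, x}.
      r holds at v, so ◇r is true at v.
Satisfying worlds: {u, v, w, x, y, z}

u, v, w, x, y, z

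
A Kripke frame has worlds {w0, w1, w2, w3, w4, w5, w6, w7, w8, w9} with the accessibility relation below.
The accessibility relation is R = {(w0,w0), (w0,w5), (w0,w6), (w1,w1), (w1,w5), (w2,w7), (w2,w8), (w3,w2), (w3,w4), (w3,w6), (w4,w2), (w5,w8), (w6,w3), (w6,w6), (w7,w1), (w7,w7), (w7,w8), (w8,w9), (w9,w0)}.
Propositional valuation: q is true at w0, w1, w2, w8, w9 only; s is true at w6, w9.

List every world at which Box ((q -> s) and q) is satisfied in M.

Let φ = Box ((q -> s) and q). Evaluate φ at each world:
  w0 (successors {w0, w5, w6}): φ is false.
  w1 (successors {w1, w5}): φ is false.
  w2 (successors {w7, w8}): φ is false.
  w3 (successors {w2, w4, w6}): φ is false.
  w4 (successors {w2}): φ is false.
  w5 (successors {w8}): φ is false.
  w6 (successors {w3, w6}): φ is false.
  w7 (successors {w1, w7, w8}): φ is false.
  w8 (successors {w9}): φ is true.
  w9 (successors {w0}): φ is false.
For instance, at w5:
  At w5: Box ((q -> s) and q) requires (q -> s) and q at every successor {w8}.
    (q -> s) and q fails at w8, so Box ((q -> s) and q) is false at w5.
Satisfying worlds: {w8}

w8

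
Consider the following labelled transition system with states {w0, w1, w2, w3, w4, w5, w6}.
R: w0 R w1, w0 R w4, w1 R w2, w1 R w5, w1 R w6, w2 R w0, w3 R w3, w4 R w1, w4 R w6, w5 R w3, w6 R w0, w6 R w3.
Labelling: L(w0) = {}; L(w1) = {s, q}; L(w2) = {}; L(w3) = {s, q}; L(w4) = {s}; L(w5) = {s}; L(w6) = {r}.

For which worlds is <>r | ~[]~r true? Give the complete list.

w1, w4

Recall that []ψ holds at a world iff ψ holds at every accessible world, and <>ψ holds iff ψ holds at some accessible world.
Let φ = <>r | ~[]~r. Evaluate φ at each world:
  w0 (successors {w1, w4}): φ is false.
  w1 (successors {w2, w5, w6}): φ is true.
  w2 (successors {w0}): φ is false.
  w3 (successors {w3}): φ is false.
  w4 (successors {w1, w6}): φ is true.
  w5 (successors {w3}): φ is false.
  w6 (successors {w0, w3}): φ is false.
For instance, at w5:
  At w5: <>r is false, ~[]~r is false, so <>r | ~[]~r is false.
    At w5: <>r requires r at some successor in {w3}.
      At w3: r is false.
    So <>r is false at w5.
    At w5: []~r is true, so ~[]~r is false.
      At w5: []~r requires ~r at every successor {w3}.
        At w3: ~r is true.
      So []~r is true at w5.
Satisfying worlds: {w1, w4}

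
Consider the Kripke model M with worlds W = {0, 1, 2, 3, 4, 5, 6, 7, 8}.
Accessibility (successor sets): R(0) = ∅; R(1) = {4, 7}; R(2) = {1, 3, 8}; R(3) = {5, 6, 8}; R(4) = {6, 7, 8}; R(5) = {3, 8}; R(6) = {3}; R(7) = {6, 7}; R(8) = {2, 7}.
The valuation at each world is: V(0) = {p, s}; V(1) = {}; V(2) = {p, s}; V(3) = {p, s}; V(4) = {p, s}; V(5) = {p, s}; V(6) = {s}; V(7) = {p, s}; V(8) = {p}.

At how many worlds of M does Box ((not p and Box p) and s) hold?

Recall that Box ψ holds at a world iff ψ holds at every accessible world, and Dia ψ holds iff ψ holds at some accessible world.
Let φ = Box ((not p and Box p) and s). Evaluate φ at each world:
  0 (successors ∅): φ is true.
  1 (successors {4, 7}): φ is false.
  2 (successors {1, 3, 8}): φ is false.
  3 (successors {5, 6, 8}): φ is false.
  4 (successors {6, 7, 8}): φ is false.
  5 (successors {3, 8}): φ is false.
  6 (successors {3}): φ is false.
  7 (successors {6, 7}): φ is false.
  8 (successors {2, 7}): φ is false.
For instance, at 7:
  At 7: Box ((not p and Box p) and s) requires (not p and Box p) and s at every successor {6, 7}.
    (not p and Box p) and s fails at 7, so Box ((not p and Box p) and s) is false at 7.
      At 7: not p and Box p is false, s is true, so (not p and Box p) and s is false.
Satisfying worlds: {0}

1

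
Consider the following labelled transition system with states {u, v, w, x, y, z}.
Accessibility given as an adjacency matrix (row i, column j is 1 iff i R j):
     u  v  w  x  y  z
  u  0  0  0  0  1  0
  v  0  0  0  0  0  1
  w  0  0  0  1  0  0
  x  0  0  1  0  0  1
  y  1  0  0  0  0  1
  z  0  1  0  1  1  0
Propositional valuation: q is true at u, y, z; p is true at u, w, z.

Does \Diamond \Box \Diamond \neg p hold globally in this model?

Let φ = \Diamond \Box \Diamond \neg p. Evaluate φ at each world:
  u (successors {y}): φ is true.
  v (successors {z}): φ is false.
  w (successors {x}): φ is true.
  x (successors {w, z}): φ is false.
  y (successors {u, z}): φ is false.
  z (successors {v, x, y}): φ is true.
Detail at v (counterexample):
  At v: \Diamond \Box \Diamond \neg p requires \Box \Diamond \neg p at some successor in {z}.
    At z: \Box \Diamond \neg p is false.
  So \Diamond \Box \Diamond \neg p is false at v.

No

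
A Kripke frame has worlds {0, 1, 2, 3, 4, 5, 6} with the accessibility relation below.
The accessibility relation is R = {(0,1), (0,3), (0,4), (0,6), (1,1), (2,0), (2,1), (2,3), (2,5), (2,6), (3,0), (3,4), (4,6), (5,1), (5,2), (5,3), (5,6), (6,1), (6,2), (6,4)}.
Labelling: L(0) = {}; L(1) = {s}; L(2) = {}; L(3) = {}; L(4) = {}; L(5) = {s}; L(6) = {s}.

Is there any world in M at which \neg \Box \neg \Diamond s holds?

Let φ = \neg \Box \neg \Diamond s. Evaluate φ at each world:
  0 (successors {1, 3, 4, 6}): φ is true.
  1 (successors {1}): φ is true.
  2 (successors {0, 1, 3, 5, 6}): φ is true.
  3 (successors {0, 4}): φ is true.
  4 (successors {6}): φ is true.
  5 (successors {1, 2, 3, 6}): φ is true.
  6 (successors {1, 2, 4}): φ is true.
Detail at 0 (witness):
  At 0: \Box \neg \Diamond s is false, so \neg \Box \neg \Diamond s is true.
    At 0: \Box \neg \Diamond s requires \neg \Diamond s at every successor {1, 3, 4, 6}.
      \neg \Diamond s fails at 1, so \Box \neg \Diamond s is false at 0.

Yes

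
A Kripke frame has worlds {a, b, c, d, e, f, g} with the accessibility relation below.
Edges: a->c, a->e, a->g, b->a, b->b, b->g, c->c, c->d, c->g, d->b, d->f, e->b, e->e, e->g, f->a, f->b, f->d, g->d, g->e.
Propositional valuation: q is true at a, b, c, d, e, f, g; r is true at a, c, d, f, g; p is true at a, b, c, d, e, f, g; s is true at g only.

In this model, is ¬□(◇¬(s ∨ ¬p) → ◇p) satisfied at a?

No

At a: □(◇¬(s ∨ ¬p) → ◇p) is true, so ¬□(◇¬(s ∨ ¬p) → ◇p) is false.
  At a: □(◇¬(s ∨ ¬p) → ◇p) requires ◇¬(s ∨ ¬p) → ◇p at every successor {c, e, g}.
      At c: ◇¬(s ∨ ¬p) is true, ◇p is true, so ◇¬(s ∨ ¬p) → ◇p is true.
      At e: ◇¬(s ∨ ¬p) is true, ◇p is true, so ◇¬(s ∨ ¬p) → ◇p is true.
      At g: ◇¬(s ∨ ¬p) is true, ◇p is true, so ◇¬(s ∨ ¬p) → ◇p is true.
  So □(◇¬(s ∨ ¬p) → ◇p) is true at a.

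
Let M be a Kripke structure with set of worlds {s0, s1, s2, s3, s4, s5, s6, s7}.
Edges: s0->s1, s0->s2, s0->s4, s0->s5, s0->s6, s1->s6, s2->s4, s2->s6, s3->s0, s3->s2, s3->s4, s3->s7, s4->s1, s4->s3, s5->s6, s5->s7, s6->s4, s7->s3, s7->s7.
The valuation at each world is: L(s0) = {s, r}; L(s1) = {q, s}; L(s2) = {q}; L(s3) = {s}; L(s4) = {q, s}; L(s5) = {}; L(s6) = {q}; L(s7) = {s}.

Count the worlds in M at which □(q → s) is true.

Let φ = □(q → s). Evaluate φ at each world:
  s0 (successors {s1, s2, s4, s5, s6}): φ is false.
  s1 (successors {s6}): φ is false.
  s2 (successors {s4, s6}): φ is false.
  s3 (successors {s0, s2, s4, s7}): φ is false.
  s4 (successors {s1, s3}): φ is true.
  s5 (successors {s6, s7}): φ is false.
  s6 (successors {s4}): φ is true.
  s7 (successors {s3, s7}): φ is true.
For instance, at s2:
  At s2: □(q → s) requires q → s at every successor {s4, s6}.
    q → s fails at s6, so □(q → s) is false at s2.
Satisfying worlds: {s4, s6, s7}

3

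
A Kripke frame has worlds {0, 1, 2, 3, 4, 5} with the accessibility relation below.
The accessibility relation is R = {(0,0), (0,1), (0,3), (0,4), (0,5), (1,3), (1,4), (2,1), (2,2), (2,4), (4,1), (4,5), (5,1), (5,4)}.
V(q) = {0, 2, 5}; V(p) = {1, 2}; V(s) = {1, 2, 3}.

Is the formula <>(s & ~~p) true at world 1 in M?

At 1: <>(s & ~~p) requires s & ~~p at some successor in {3, 4}.
  At 3: s & ~~p is false.
  At 4: s & ~~p is false.
So <>(s & ~~p) is false at 1.

No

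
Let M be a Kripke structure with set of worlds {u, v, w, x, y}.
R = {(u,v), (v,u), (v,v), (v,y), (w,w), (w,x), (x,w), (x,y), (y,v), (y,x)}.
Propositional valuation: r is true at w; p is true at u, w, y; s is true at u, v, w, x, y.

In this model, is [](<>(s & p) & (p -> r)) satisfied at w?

Yes

Recall that []ψ holds at a world iff ψ holds at every accessible world, and <>ψ holds iff ψ holds at some accessible world.
At w: [](<>(s & p) & (p -> r)) requires <>(s & p) & (p -> r) at every successor {w, x}.
    At w: <>(s & p) is true, p -> r is true, so <>(s & p) & (p -> r) is true.
      At w: <>(s & p) requires s & p at some successor in {w, x}.
        s & p holds at w, so <>(s & p) is true at w.
    At x: <>(s & p) is true, p -> r is true, so <>(s & p) & (p -> r) is true.
      At x: <>(s & p) requires s & p at some successor in {w, y}.
        s & p holds at w, so <>(s & p) is true at x.
So [](<>(s & p) & (p -> r)) is true at w.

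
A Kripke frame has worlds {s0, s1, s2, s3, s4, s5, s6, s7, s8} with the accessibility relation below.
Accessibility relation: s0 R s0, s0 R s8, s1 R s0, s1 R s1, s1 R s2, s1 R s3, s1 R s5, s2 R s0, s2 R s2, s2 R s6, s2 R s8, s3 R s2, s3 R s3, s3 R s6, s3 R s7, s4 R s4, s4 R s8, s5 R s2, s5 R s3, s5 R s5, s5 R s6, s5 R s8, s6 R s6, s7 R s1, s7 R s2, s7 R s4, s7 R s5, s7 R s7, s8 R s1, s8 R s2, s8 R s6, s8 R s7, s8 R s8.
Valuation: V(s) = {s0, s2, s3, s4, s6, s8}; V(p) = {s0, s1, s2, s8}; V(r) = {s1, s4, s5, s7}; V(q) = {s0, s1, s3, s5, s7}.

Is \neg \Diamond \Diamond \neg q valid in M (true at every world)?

Recall that \Diamond ψ holds at a world iff ψ holds at some accessible world.
Let φ = \neg \Diamond \Diamond \neg q. Evaluate φ at each world:
  s0 (successors {s0, s8}): φ is false.
  s1 (successors {s0, s1, s2, s3, s5}): φ is false.
  s2 (successors {s0, s2, s6, s8}): φ is false.
  s3 (successors {s2, s3, s6, s7}): φ is false.
  s4 (successors {s4, s8}): φ is false.
  s5 (successors {s2, s3, s5, s6, s8}): φ is false.
  s6 (successors {s6}): φ is false.
  s7 (successors {s1, s2, s4, s5, s7}): φ is false.
  s8 (successors {s1, s2, s6, s7, s8}): φ is false.
Detail at s0 (counterexample):
  At s0: \Diamond \Diamond \neg q is true, so \neg \Diamond \Diamond \neg q is false.
    At s0: \Diamond \Diamond \neg q requires \Diamond \neg q at some successor in {s0, s8}.
      \Diamond \neg q holds at s0, so \Diamond \Diamond \neg q is true at s0.

No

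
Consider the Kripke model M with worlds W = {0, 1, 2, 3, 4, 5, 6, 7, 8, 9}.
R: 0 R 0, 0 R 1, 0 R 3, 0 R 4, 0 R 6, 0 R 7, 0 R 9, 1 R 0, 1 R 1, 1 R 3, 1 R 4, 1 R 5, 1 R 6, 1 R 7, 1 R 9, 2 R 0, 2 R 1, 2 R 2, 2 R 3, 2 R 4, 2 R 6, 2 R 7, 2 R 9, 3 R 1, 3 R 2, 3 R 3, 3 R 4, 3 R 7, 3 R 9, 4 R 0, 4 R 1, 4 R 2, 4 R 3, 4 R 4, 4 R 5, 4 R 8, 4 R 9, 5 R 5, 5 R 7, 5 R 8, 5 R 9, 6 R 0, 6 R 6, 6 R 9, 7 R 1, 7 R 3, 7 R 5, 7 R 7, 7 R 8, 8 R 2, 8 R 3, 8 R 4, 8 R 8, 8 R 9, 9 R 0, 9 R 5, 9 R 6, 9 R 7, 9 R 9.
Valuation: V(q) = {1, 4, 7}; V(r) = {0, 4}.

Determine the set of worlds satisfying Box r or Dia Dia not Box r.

Recall that Box ψ holds at a world iff ψ holds at every accessible world, and Dia ψ holds iff ψ holds at some accessible world.
Let φ = Box r or Dia Dia not Box r. Evaluate φ at each world:
  0 (successors {0, 1, 3, 4, 6, 7, 9}): φ is true.
  1 (successors {0, 1, 3, 4, 5, 6, 7, 9}): φ is true.
  2 (successors {0, 1, 2, 3, 4, 6, 7, 9}): φ is true.
  3 (successors {1, 2, 3, 4, 7, 9}): φ is true.
  4 (successors {0, 1, 2, 3, 4, 5, 8, 9}): φ is true.
  5 (successors {5, 7, 8, 9}): φ is true.
  6 (successors {0, 6, 9}): φ is true.
  7 (successors {1, 3, 5, 7, 8}): φ is true.
  8 (successors {2, 3, 4, 8, 9}): φ is true.
  9 (successors {0, 5, 6, 7, 9}): φ is true.
For instance, at 1:
  At 1: Box r is false, Dia Dia not Box r is true, so Box r or Dia Dia not Box r is true.
    At 1: Box r requires r at every successor {0, 1, 3, 4, 5, 6, 7, 9}.
      r fails at 1, so Box r is false at 1.
    At 1: Dia Dia not Box r requires Dia not Box r at some successor in {0, 1, 3, 4, 5, 6, 7, 9}.
      Dia not Box r holds at 0, so Dia Dia not Box r is true at 1.
Satisfying worlds: {0, 1, 2, 3, 4, 5, 6, 7, 8, 9}

0, 1, 2, 3, 4, 5, 6, 7, 8, 9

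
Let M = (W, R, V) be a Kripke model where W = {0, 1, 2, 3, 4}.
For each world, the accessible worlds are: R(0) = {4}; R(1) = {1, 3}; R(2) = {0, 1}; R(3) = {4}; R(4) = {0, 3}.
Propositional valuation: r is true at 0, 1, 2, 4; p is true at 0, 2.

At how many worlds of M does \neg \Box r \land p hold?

0

Recall that \Box ψ holds at a world iff ψ holds at every accessible world, and \Diamond ψ holds iff ψ holds at some accessible world.
Let φ = \neg \Box r \land p. Evaluate φ at each world:
  0 (successors {4}): φ is false.
  1 (successors {1, 3}): φ is false.
  2 (successors {0, 1}): φ is false.
  3 (successors {4}): φ is false.
  4 (successors {0, 3}): φ is false.
For instance, at 4:
  At 4: \neg \Box r is true, p is false, so \neg \Box r \land p is false.
    At 4: \Box r is false, so \neg \Box r is true.
      At 4: \Box r requires r at every successor {0, 3}.
        r fails at 3, so \Box r is false at 4.
Satisfying worlds: none.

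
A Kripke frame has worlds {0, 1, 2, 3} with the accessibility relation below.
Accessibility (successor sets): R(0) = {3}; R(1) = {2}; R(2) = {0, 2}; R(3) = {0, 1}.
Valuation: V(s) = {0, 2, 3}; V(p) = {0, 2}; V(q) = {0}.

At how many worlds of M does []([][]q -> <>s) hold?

4

Let φ = []([][]q -> <>s). Evaluate φ at each world:
  0 (successors {3}): φ is true.
  1 (successors {2}): φ is true.
  2 (successors {0, 2}): φ is true.
  3 (successors {0, 1}): φ is true.
For instance, at 2:
  At 2: []([][]q -> <>s) requires [][]q -> <>s at every successor {0, 2}.
      At 0: [][]q is false, <>s is true, so [][]q -> <>s is true.
      At 2: [][]q is false, <>s is true, so [][]q -> <>s is true.
  So []([][]q -> <>s) is true at 2.
Satisfying worlds: {0, 1, 2, 3}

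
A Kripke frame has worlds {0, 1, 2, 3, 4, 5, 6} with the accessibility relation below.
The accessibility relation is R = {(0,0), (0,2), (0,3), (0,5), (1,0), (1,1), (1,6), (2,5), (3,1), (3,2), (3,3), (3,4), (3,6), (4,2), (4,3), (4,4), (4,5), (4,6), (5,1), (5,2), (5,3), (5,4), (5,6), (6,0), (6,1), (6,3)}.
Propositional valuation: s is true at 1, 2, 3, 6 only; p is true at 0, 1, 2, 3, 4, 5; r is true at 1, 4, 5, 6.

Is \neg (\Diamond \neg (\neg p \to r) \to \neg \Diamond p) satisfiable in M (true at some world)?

No

Let φ = \neg (\Diamond \neg (\neg p \to r) \to \neg \Diamond p). Evaluate φ at each world:
  0 (successors {0, 2, 3, 5}): φ is false.
  1 (successors {0, 1, 6}): φ is false.
  2 (successors {5}): φ is false.
  3 (successors {1, 2, 3, 4, 6}): φ is false.
  4 (successors {2, 3, 4, 5, 6}): φ is false.
  5 (successors {1, 2, 3, 4, 6}): φ is false.
  6 (successors {0, 1, 3}): φ is false.
For instance, at 1:
  At 1: \Diamond \neg (\neg p \to r) \to \neg \Diamond p is true, so \neg (\Diamond \neg (\neg p \to r) \to \neg \Diamond p) is false.
    At 1: \Diamond \neg (\neg p \to r) is false, \neg \Diamond p is false, so \Diamond \neg (\neg p \to r) \to \neg \Diamond p is true.
      At 1: \Diamond \neg (\neg p \to r) requires \neg (\neg p \to r) at some successor in {0, 1, 6}.
        At 0: \neg (\neg p \to r) is false.
        At 1: \neg (\neg p \to r) is false.
        At 6: \neg (\neg p \to r) is false.
      So \Diamond \neg (\neg p \to r) is false at 1.
      At 1: \Diamond p is true, so \neg \Diamond p is false.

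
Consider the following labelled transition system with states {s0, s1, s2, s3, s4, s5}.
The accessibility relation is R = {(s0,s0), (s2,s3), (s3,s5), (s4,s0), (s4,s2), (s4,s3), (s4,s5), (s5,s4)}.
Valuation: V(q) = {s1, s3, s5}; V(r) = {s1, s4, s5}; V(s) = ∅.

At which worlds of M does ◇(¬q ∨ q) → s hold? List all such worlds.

Let φ = ◇(¬q ∨ q) → s. Evaluate φ at each world:
  s0 (successors {s0}): φ is false.
  s1 (successors ∅): φ is true.
  s2 (successors {s3}): φ is false.
  s3 (successors {s5}): φ is false.
  s4 (successors {s0, s2, s3, s5}): φ is false.
  s5 (successors {s4}): φ is false.
For instance, at s0:
  At s0: ◇(¬q ∨ q) is true, s is false, so ◇(¬q ∨ q) → s is false.
    At s0: ◇(¬q ∨ q) requires ¬q ∨ q at some successor in {s0}.
      ¬q ∨ q holds at s0, so ◇(¬q ∨ q) is true at s0.
Satisfying worlds: {s1}

s1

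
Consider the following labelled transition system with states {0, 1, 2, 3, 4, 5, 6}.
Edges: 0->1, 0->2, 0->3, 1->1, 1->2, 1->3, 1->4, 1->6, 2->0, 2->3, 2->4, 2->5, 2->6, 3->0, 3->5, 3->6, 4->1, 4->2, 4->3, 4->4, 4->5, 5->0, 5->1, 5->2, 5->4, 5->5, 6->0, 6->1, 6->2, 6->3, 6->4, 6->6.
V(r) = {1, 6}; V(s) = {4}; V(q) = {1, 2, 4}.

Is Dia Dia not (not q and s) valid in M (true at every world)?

Let φ = Dia Dia not (not q and s). Evaluate φ at each world:
  0 (successors {1, 2, 3}): φ is true.
  1 (successors {1, 2, 3, 4, 6}): φ is true.
  2 (successors {0, 3, 4, 5, 6}): φ is true.
  3 (successors {0, 5, 6}): φ is true.
  4 (successors {1, 2, 3, 4, 5}): φ is true.
  5 (successors {0, 1, 2, 4, 5}): φ is true.
  6 (successors {0, 1, 2, 3, 4, 6}): φ is true.
For instance, at 1:
  At 1: Dia Dia not (not q and s) requires Dia not (not q and s) at some successor in {1, 2, 3, 4, 6}.
    Dia not (not q and s) holds at 1, so Dia Dia not (not q and s) is true at 1.
      At 1: Dia not (not q and s) requires not (not q and s) at some successor in {1, 2, 3, 4, 6}.
        not (not q and s) holds at 1, so Dia not (not q and s) is true at 1.

Yes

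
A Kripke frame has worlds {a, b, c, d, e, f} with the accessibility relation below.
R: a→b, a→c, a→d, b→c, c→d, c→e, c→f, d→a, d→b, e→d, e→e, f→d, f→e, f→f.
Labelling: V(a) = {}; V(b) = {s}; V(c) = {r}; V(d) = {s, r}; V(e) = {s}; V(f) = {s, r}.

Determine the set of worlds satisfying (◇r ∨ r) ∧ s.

Let φ = (◇r ∨ r) ∧ s. Evaluate φ at each world:
  a (successors {b, c, d}): φ is false.
  b (successors {c}): φ is true.
  c (successors {d, e, f}): φ is false.
  d (successors {a, b}): φ is true.
  e (successors {d, e}): φ is true.
  f (successors {d, e, f}): φ is true.
For instance, at a:
  At a: ◇r ∨ r is true, s is false, so (◇r ∨ r) ∧ s is false.
    At a: ◇r is true, r is false, so ◇r ∨ r is true.
      At a: ◇r requires r at some successor in {b, c, d}.
        r holds at c, so ◇r is true at a.
Satisfying worlds: {b, d, e, f}

b, d, e, f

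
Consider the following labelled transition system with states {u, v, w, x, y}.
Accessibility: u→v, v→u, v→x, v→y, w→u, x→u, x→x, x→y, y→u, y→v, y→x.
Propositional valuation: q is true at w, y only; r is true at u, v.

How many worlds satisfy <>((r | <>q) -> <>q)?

4

Let φ = <>((r | <>q) -> <>q). Evaluate φ at each world:
  u (successors {v}): φ is true.
  v (successors {u, x, y}): φ is true.
  w (successors {u}): φ is false.
  x (successors {u, x, y}): φ is true.
  y (successors {u, v, x}): φ is true.
For instance, at y:
  At y: <>((r | <>q) -> <>q) requires (r | <>q) -> <>q at some successor in {u, v, x}.
    (r | <>q) -> <>q holds at v, so <>((r | <>q) -> <>q) is true at y.
      At v: r | <>q is true, <>q is true, so (r | <>q) -> <>q is true.
Satisfying worlds: {u, v, x, y}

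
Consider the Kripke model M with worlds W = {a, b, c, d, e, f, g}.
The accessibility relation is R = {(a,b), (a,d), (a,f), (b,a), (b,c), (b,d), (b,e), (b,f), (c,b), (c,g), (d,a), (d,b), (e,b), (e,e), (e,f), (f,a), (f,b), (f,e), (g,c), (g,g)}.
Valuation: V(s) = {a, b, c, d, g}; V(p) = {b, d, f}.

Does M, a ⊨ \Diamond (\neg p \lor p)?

Yes

At a: \Diamond (\neg p \lor p) requires \neg p \lor p at some successor in {b, d, f}.
  \neg p \lor p holds at b, so \Diamond (\neg p \lor p) is true at a.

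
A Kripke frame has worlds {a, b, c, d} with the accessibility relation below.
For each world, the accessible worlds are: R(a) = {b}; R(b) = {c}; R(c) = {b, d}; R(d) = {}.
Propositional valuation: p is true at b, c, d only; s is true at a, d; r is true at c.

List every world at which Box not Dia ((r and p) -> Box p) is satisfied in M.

d

Let φ = Box not Dia ((r and p) -> Box p). Evaluate φ at each world:
  a (successors {b}): φ is false.
  b (successors {c}): φ is false.
  c (successors {b, d}): φ is false.
  d (successors ∅): φ is true.
For instance, at c:
  At c: Box not Dia ((r and p) -> Box p) requires not Dia ((r and p) -> Box p) at every successor {b, d}.
    not Dia ((r and p) -> Box p) fails at b, so Box not Dia ((r and p) -> Box p) is false at c.
      At b: Dia ((r and p) -> Box p) is true, so not Dia ((r and p) -> Box p) is false.
Satisfying worlds: {d}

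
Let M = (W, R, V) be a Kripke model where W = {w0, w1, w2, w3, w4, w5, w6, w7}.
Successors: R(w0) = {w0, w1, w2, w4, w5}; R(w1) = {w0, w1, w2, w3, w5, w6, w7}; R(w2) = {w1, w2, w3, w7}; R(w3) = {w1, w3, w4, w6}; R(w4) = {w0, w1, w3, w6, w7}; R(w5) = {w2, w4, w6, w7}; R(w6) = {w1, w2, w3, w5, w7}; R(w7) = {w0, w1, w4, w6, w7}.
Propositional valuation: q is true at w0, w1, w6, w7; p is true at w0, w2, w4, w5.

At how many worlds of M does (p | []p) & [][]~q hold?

0

Recall that []ψ holds at a world iff ψ holds at every accessible world, and <>ψ holds iff ψ holds at some accessible world.
Let φ = (p | []p) & [][]~q. Evaluate φ at each world:
  w0 (successors {w0, w1, w2, w4, w5}): φ is false.
  w1 (successors {w0, w1, w2, w3, w5, w6, w7}): φ is false.
  w2 (successors {w1, w2, w3, w7}): φ is false.
  w3 (successors {w1, w3, w4, w6}): φ is false.
  w4 (successors {w0, w1, w3, w6, w7}): φ is false.
  w5 (successors {w2, w4, w6, w7}): φ is false.
  w6 (successors {w1, w2, w3, w5, w7}): φ is false.
  w7 (successors {w0, w1, w4, w6, w7}): φ is false.
For instance, at w6:
  At w6: p | []p is false, [][]~q is false, so (p | []p) & [][]~q is false.
    At w6: p is false, []p is false, so p | []p is false.
      At w6: []p requires p at every successor {w1, w2, w3, w5, w7}.
        p fails at w1, so []p is false at w6.
    At w6: [][]~q requires []~q at every successor {w1, w2, w3, w5, w7}.
      []~q fails at w1, so [][]~q is false at w6.
Satisfying worlds: none.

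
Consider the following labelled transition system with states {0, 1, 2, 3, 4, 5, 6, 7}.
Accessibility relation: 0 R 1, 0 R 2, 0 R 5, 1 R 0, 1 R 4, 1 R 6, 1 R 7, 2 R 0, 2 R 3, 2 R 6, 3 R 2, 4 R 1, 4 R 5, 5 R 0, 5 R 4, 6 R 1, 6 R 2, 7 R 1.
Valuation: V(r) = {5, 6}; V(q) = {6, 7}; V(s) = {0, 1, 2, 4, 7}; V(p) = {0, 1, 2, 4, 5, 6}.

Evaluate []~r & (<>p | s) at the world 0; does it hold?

At 0: []~r is false, <>p | s is true, so []~r & (<>p | s) is false.
  At 0: []~r requires ~r at every successor {1, 2, 5}.
    ~r fails at 5, so []~r is false at 0.
  At 0: <>p is true, s is true, so <>p | s is true.
    At 0: <>p requires p at some successor in {1, 2, 5}.
      p holds at 1, so <>p is true at 0.

No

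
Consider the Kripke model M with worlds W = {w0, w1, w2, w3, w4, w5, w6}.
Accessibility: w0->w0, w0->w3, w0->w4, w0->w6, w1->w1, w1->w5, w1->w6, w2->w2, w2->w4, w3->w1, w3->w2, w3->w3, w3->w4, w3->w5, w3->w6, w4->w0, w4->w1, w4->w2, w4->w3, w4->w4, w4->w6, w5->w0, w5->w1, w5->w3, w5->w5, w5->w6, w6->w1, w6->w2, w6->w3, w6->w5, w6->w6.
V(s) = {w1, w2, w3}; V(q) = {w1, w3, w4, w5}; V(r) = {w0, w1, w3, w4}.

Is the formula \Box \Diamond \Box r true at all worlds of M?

No

Let φ = \Box \Diamond \Box r. Evaluate φ at each world:
  w0 (successors {w0, w3, w4, w6}): φ is false.
  w1 (successors {w1, w5, w6}): φ is false.
  w2 (successors {w2, w4}): φ is false.
  w3 (successors {w1, w2, w3, w4, w5, w6}): φ is false.
  w4 (successors {w0, w1, w2, w3, w4, w6}): φ is false.
  w5 (successors {w0, w1, w3, w5, w6}): φ is false.
  w6 (successors {w1, w2, w3, w5, w6}): φ is false.
Detail at w0 (counterexample):
  At w0: \Box \Diamond \Box r requires \Diamond \Box r at every successor {w0, w3, w4, w6}.
    \Diamond \Box r fails at w0, so \Box \Diamond \Box r is false at w0.
      At w0: \Diamond \Box r requires \Box r at some successor in {w0, w3, w4, w6}.
        At w0: \Box r is false.
        At w3: \Box r is false.
        At w4: \Box r is false.
        At w6: \Box r is false.
      So \Diamond \Box r is false at w0.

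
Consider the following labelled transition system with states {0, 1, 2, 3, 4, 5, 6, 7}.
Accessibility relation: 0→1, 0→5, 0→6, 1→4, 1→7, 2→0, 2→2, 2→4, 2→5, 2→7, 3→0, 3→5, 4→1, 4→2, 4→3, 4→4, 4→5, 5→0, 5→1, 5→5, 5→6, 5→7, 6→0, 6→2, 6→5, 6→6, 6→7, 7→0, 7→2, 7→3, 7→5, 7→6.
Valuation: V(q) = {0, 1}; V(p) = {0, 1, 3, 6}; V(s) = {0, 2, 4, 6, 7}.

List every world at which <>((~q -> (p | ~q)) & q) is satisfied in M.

Let φ = <>((~q -> (p | ~q)) & q). Evaluate φ at each world:
  0 (successors {1, 5, 6}): φ is true.
  1 (successors {4, 7}): φ is false.
  2 (successors {0, 2, 4, 5, 7}): φ is true.
  3 (successors {0, 5}): φ is true.
  4 (successors {1, 2, 3, 4, 5}): φ is true.
  5 (successors {0, 1, 5, 6, 7}): φ is true.
  6 (successors {0, 2, 5, 6, 7}): φ is true.
  7 (successors {0, 2, 3, 5, 6}): φ is true.
For instance, at 7:
  At 7: <>((~q -> (p | ~q)) & q) requires (~q -> (p | ~q)) & q at some successor in {0, 2, 3, 5, 6}.
    (~q -> (p | ~q)) & q holds at 0, so <>((~q -> (p | ~q)) & q) is true at 7.
Satisfying worlds: {0, 2, 3, 4, 5, 6, 7}

0, 2, 3, 4, 5, 6, 7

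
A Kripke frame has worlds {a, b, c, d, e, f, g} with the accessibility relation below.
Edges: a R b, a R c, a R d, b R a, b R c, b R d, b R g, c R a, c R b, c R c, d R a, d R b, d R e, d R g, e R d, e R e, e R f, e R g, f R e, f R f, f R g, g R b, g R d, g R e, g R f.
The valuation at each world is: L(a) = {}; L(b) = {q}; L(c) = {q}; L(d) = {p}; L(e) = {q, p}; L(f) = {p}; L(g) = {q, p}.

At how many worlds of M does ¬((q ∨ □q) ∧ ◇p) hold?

4

Let φ = ¬((q ∨ □q) ∧ ◇p). Evaluate φ at each world:
  a (successors {b, c, d}): φ is true.
  b (successors {a, c, d, g}): φ is false.
  c (successors {a, b, c}): φ is true.
  d (successors {a, b, e, g}): φ is true.
  e (successors {d, e, f, g}): φ is false.
  f (successors {e, f, g}): φ is true.
  g (successors {b, d, e, f}): φ is false.
For instance, at a:
  At a: (q ∨ □q) ∧ ◇p is false, so ¬((q ∨ □q) ∧ ◇p) is true.
    At a: q ∨ □q is false, ◇p is true, so (q ∨ □q) ∧ ◇p is false.
      At a: q is false, □q is false, so q ∨ □q is false.
      At a: ◇p requires p at some successor in {b, c, d}.
        p holds at d, so ◇p is true at a.
Satisfying worlds: {a, c, d, f}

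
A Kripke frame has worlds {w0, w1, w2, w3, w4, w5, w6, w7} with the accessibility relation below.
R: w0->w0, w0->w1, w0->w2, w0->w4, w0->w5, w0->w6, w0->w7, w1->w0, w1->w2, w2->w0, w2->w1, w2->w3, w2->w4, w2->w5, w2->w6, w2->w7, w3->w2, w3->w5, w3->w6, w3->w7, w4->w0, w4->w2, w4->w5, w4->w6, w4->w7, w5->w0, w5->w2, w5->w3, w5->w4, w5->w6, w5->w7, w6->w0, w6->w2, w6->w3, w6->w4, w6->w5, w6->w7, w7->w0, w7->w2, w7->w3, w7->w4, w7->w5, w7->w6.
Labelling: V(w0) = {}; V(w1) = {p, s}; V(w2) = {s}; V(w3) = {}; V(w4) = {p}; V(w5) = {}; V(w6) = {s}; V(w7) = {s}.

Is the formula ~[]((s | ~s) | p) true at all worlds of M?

No

Recall that []ψ holds at a world iff ψ holds at every accessible world, and <>ψ holds iff ψ holds at some accessible world.
Let φ = ~[]((s | ~s) | p). Evaluate φ at each world:
  w0 (successors {w0, w1, w2, w4, w5, w6, w7}): φ is false.
  w1 (successors {w0, w2}): φ is false.
  w2 (successors {w0, w1, w3, w4, w5, w6, w7}): φ is false.
  w3 (successors {w2, w5, w6, w7}): φ is false.
  w4 (successors {w0, w2, w5, w6, w7}): φ is false.
  w5 (successors {w0, w2, w3, w4, w6, w7}): φ is false.
  w6 (successors {w0, w2, w3, w4, w5, w7}): φ is false.
  w7 (successors {w0, w2, w3, w4, w5, w6}): φ is false.
Detail at w0 (counterexample):
  At w0: []((s | ~s) | p) is true, so ~[]((s | ~s) | p) is false.
    At w0: []((s | ~s) | p) requires (s | ~s) | p at every successor {w0, w1, w2, w4, w5, w6, w7}.
      At w0: (s | ~s) | p is true.
      At w1: (s | ~s) | p is true.
      At w2: (s | ~s) | p is true.
      At w4: (s | ~s) | p is true.
      At w5: (s | ~s) | p is true.
      At w6: (s | ~s) | p is true.
      At w7: (s | ~s) | p is true.
    So []((s | ~s) | p) is true at w0.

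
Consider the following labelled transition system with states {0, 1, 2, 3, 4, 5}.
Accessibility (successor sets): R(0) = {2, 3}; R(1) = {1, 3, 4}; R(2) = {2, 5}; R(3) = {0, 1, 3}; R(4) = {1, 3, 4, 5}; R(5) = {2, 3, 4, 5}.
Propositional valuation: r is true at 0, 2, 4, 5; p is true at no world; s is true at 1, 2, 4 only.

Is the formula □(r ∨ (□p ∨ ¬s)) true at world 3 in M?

No

At 3: □(r ∨ (□p ∨ ¬s)) requires r ∨ (□p ∨ ¬s) at every successor {0, 1, 3}.
  r ∨ (□p ∨ ¬s) fails at 1, so □(r ∨ (□p ∨ ¬s)) is false at 3.
    At 1: r is false, □p ∨ ¬s is false, so r ∨ (□p ∨ ¬s) is false.
      At 1: □p is false, ¬s is false, so □p ∨ ¬s is false.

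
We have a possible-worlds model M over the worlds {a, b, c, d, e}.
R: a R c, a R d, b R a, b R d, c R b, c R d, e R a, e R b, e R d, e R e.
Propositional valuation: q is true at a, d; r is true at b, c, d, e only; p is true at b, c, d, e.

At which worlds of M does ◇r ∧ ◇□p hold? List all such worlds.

Recall that □ψ holds at a world iff ψ holds at every accessible world, and ◇ψ holds iff ψ holds at some accessible world.
Let φ = ◇r ∧ ◇□p. Evaluate φ at each world:
  a (successors {c, d}): φ is true.
  b (successors {a, d}): φ is true.
  c (successors {b, d}): φ is true.
  d (successors ∅): φ is false.
  e (successors {a, b, d, e}): φ is true.
For instance, at a:
  At a: ◇r is true, ◇□p is true, so ◇r ∧ ◇□p is true.
    At a: ◇r requires r at some successor in {c, d}.
      r holds at c, so ◇r is true at a.
    At a: ◇□p requires □p at some successor in {c, d}.
      □p holds at c, so ◇□p is true at a.
Satisfying worlds: {a, b, c, e}

a, b, c, e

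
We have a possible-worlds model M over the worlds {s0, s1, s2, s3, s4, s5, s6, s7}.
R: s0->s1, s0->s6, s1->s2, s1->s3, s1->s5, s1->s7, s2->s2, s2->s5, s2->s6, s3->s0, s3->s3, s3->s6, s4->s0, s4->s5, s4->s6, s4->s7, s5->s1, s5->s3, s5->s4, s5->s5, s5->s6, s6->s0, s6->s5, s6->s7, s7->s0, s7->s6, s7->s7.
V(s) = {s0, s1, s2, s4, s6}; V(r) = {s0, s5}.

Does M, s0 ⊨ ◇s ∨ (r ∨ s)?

At s0: ◇s is true, r ∨ s is true, so ◇s ∨ (r ∨ s) is true.
  At s0: ◇s requires s at some successor in {s1, s6}.
    s holds at s1, so ◇s is true at s0.

Yes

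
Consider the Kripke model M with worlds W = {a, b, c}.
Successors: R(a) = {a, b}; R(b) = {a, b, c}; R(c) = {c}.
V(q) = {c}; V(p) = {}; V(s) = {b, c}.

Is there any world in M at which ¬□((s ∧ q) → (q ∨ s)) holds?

No

Recall that □ψ holds at a world iff ψ holds at every accessible world, and ◇ψ holds iff ψ holds at some accessible world.
Let φ = ¬□((s ∧ q) → (q ∨ s)). Evaluate φ at each world:
  a (successors {a, b}): φ is false.
  b (successors {a, b, c}): φ is false.
  c (successors {c}): φ is false.
For instance, at a:
  At a: □((s ∧ q) → (q ∨ s)) is true, so ¬□((s ∧ q) → (q ∨ s)) is false.
    At a: □((s ∧ q) → (q ∨ s)) requires (s ∧ q) → (q ∨ s) at every successor {a, b}.
      At a: (s ∧ q) → (q ∨ s) is true.
      At b: (s ∧ q) → (q ∨ s) is true.
    So □((s ∧ q) → (q ∨ s)) is true at a.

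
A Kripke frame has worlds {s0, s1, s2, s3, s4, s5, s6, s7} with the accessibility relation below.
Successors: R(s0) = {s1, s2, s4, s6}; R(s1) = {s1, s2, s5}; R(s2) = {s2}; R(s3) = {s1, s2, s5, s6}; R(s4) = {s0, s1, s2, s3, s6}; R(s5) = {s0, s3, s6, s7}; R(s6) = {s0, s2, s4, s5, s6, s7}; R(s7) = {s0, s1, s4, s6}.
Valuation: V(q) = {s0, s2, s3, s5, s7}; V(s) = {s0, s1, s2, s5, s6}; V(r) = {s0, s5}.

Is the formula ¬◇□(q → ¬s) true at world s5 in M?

At s5: ◇□(q → ¬s) is false, so ¬◇□(q → ¬s) is true.
  At s5: ◇□(q → ¬s) requires □(q → ¬s) at some successor in {s0, s3, s6, s7}.
    At s0: □(q → ¬s) is false.
    At s3: □(q → ¬s) is false.
    At s6: □(q → ¬s) is false.
    At s7: □(q → ¬s) is false.
  So ◇□(q → ¬s) is false at s5.

Yes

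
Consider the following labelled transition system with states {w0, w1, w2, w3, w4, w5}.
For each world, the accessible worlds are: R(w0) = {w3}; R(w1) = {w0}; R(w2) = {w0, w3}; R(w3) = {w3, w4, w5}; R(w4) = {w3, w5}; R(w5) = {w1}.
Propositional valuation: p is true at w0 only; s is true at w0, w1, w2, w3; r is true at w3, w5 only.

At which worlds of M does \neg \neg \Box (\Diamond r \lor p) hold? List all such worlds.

w0, w1, w2

Let φ = \neg \neg \Box (\Diamond r \lor p). Evaluate φ at each world:
  w0 (successors {w3}): φ is true.
  w1 (successors {w0}): φ is true.
  w2 (successors {w0, w3}): φ is true.
  w3 (successors {w3, w4, w5}): φ is false.
  w4 (successors {w3, w5}): φ is false.
  w5 (successors {w1}): φ is false.
For instance, at w4:
  At w4: \neg \Box (\Diamond r \lor p) is true, so \neg \neg \Box (\Diamond r \lor p) is false.
    At w4: \Box (\Diamond r \lor p) is false, so \neg \Box (\Diamond r \lor p) is true.
      At w4: \Box (\Diamond r \lor p) requires \Diamond r \lor p at every successor {w3, w5}.
        \Diamond r \lor p fails at w5, so \Box (\Diamond r \lor p) is false at w4.
Satisfying worlds: {w0, w1, w2}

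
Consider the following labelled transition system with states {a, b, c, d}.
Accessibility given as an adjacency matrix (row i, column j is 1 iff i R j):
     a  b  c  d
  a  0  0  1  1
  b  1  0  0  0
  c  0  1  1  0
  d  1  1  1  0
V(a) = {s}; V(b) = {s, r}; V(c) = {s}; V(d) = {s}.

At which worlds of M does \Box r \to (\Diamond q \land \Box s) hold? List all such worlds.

a, b, c, d

Let φ = \Box r \to (\Diamond q \land \Box s). Evaluate φ at each world:
  a (successors {c, d}): φ is true.
  b (successors {a}): φ is true.
  c (successors {b, c}): φ is true.
  d (successors {a, b, c}): φ is true.
For instance, at b:
  At b: \Box r is false, \Diamond q \land \Box s is false, so \Box r \to (\Diamond q \land \Box s) is true.
    At b: \Box r requires r at every successor {a}.
      r fails at a, so \Box r is false at b.
    At b: \Diamond q is false, \Box s is true, so \Diamond q \land \Box s is false.
      At b: \Diamond q requires q at some successor in {a}.
        At a: q is false.
      So \Diamond q is false at b.
      At b: \Box s requires s at every successor {a}.
        At a: s is true.
      So \Box s is true at b.
Satisfying worlds: {a, b, c, d}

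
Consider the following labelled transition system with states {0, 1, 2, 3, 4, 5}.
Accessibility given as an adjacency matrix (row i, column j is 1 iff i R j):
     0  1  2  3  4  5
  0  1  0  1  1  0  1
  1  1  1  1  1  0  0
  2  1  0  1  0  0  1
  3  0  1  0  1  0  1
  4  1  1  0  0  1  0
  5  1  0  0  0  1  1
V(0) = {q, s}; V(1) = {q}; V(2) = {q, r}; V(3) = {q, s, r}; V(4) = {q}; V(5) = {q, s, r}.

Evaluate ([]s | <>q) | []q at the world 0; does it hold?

At 0: []s | <>q is true, []q is true, so ([]s | <>q) | []q is true.
  At 0: []s is false, <>q is true, so []s | <>q is true.
    At 0: []s requires s at every successor {0, 2, 3, 5}.
      s fails at 2, so []s is false at 0.
    At 0: <>q requires q at some successor in {0, 2, 3, 5}.
      q holds at 0, so <>q is true at 0.
  At 0: []q requires q at every successor {0, 2, 3, 5}.
    At 0: q is true.
    At 2: q is true.
    At 3: q is true.
    At 5: q is true.
  So []q is true at 0.

Yes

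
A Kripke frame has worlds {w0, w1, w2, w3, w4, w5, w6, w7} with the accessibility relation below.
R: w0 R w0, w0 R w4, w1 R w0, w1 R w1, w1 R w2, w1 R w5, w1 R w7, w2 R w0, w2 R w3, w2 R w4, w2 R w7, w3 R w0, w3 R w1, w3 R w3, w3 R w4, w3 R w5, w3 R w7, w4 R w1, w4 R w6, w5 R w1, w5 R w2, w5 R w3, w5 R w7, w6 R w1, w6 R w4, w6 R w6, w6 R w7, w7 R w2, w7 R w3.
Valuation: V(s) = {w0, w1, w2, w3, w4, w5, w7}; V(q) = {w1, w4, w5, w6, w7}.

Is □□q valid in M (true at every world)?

No

Let φ = □□q. Evaluate φ at each world:
  w0 (successors {w0, w4}): φ is false.
  w1 (successors {w0, w1, w2, w5, w7}): φ is false.
  w2 (successors {w0, w3, w4, w7}): φ is false.
  w3 (successors {w0, w1, w3, w4, w5, w7}): φ is false.
  w4 (successors {w1, w6}): φ is false.
  w5 (successors {w1, w2, w3, w7}): φ is false.
  w6 (successors {w1, w4, w6, w7}): φ is false.
  w7 (successors {w2, w3}): φ is false.
Detail at w0 (counterexample):
  At w0: □□q requires □q at every successor {w0, w4}.
    □q fails at w0, so □□q is false at w0.
      At w0: □q requires q at every successor {w0, w4}.
        q fails at w0, so □q is false at w0.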